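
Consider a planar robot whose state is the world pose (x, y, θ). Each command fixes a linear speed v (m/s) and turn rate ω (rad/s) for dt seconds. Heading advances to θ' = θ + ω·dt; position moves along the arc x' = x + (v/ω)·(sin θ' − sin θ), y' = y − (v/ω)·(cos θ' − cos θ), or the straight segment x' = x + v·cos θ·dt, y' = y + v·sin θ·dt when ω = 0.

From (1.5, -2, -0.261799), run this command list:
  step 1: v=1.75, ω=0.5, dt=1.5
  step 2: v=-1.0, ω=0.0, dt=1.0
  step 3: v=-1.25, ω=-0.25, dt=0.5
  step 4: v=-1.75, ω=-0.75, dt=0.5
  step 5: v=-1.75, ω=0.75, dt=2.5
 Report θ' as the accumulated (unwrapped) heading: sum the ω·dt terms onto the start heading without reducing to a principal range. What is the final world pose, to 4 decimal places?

(-0.5228, -5.5952, 1.8632)

step 1: θ'=0.4882 (R=3.5000) → pose (4.0475, -1.7104, 0.4882)
step 2: θ'=0.4882 (straight) → pose (3.1643, -2.1794, 0.4882)
step 3: θ'=0.3632 (R=5.0000) → pose (2.5955, -2.4374, 0.3632)
step 4: θ'=-0.0118 (R=2.3333) → pose (1.7390, -2.5894, -0.0118)
step 5: θ'=1.8632 (R=-2.3333) → pose (-0.5228, -5.5952, 1.8632)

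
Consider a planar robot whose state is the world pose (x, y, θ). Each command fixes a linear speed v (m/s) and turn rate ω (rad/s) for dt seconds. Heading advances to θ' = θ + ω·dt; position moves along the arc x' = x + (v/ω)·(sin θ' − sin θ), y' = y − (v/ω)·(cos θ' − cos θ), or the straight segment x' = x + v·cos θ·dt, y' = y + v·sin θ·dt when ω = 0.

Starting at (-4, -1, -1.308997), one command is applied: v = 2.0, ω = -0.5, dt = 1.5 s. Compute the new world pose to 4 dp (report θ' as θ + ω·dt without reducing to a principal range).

θ' = -1.3090 + -0.5·1.5 = -2.0590
R = v/ω = 2.0/-0.5 = -4.0000
x' = -4 + -4.0000·(sin -2.0590 − sin -1.3090) = -4.3310
y' = -1 − -4.0000·(cos -2.0590 − cos -1.3090) = -3.9114

(-4.3310, -3.9114, -2.0590)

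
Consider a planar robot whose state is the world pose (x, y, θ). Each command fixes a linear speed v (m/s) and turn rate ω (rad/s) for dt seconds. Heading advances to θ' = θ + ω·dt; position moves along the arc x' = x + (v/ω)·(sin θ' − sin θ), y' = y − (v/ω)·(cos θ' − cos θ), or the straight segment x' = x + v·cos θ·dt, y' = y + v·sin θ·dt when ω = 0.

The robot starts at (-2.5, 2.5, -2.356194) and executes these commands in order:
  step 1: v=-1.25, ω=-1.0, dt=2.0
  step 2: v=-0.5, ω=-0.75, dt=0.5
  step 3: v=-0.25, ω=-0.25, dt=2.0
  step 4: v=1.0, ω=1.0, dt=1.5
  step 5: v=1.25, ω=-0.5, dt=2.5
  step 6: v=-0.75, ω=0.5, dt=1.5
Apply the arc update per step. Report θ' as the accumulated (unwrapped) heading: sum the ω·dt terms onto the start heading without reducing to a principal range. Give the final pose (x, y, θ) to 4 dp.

(-1.7503, 4.3062, -4.2312)

step 1: θ'=-4.3562 (R=1.2500) → pose (-0.4446, 2.0520, -4.3562)
step 2: θ'=-4.7312 (R=0.6667) → pose (-0.4028, 1.8070, -4.7312)
step 3: θ'=-5.2312 (R=1.0000) → pose (-0.5343, 1.3300, -5.2312)
step 4: θ'=-3.7312 (R=1.0000) → pose (-0.8466, 2.6570, -3.7312)
step 5: θ'=-4.9812 (R=-2.5000) → pose (-1.8668, 5.3988, -4.9812)
step 6: θ'=-4.2312 (R=-1.5000) → pose (-1.7503, 4.3062, -4.2312)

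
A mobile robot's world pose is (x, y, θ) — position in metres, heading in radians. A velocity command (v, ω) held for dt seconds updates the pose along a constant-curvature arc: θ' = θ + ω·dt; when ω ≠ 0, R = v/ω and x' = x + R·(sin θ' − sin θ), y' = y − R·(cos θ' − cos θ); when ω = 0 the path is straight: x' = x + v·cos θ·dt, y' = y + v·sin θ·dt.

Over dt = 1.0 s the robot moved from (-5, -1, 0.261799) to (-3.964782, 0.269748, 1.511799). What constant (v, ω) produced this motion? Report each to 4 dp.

Δθ = 1.511799 − 0.261799 = 1.250000
ω = Δθ/dt = 1.250000/1.0 = 1.2500
R = −Δy/(cos θ' − cos θ) = 1.4000
v = R·ω = 1.4000·1.2500 = 1.7500

v = 1.7500, ω = 1.2500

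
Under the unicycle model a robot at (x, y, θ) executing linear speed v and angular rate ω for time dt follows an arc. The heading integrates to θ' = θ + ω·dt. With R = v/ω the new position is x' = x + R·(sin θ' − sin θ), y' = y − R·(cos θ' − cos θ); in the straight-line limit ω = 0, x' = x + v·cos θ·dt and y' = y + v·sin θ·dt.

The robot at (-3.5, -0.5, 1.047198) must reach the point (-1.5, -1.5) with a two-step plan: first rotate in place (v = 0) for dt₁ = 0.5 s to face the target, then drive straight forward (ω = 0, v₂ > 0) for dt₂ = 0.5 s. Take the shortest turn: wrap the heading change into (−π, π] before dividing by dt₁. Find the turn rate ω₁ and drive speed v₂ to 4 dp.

ω₁ = -3.0217, v₂ = 4.4721

heading to target = atan2(-1.5−-0.5, -1.5−-3.5) = -0.4636
Δθ = wrap(-0.4636 − 1.0472) = -1.5108; ω₁ = Δθ/dt₁ = -3.0217
distance = √((-1.5−-3.5)² + (-1.5−-0.5)²) = 2.2361; v₂ = distance/dt₂ = 4.4721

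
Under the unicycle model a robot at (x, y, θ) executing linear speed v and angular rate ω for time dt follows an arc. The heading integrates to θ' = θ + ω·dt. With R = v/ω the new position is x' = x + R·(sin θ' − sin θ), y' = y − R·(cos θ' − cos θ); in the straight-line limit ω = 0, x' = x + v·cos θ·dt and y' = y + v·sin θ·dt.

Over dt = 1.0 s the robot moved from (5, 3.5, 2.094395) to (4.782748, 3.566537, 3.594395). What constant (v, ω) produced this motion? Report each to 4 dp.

v = 0.2500, ω = 1.5000

Δθ = 3.594395 − 2.094395 = 1.500000
ω = Δθ/dt = 1.500000/1.0 = 1.5000
R = Δx/(sin θ' − sin θ) = 0.1667
v = R·ω = 0.1667·1.5000 = 0.2500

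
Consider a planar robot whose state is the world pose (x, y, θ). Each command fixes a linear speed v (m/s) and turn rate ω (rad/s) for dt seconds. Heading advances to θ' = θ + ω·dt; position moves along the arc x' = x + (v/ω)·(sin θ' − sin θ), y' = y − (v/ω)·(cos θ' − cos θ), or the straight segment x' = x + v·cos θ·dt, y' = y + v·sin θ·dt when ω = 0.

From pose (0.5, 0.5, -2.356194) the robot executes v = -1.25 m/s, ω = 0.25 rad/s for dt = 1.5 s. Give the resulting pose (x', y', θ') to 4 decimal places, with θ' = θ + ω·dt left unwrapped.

(1.5493, 2.0407, -1.9812)

θ' = -2.3562 + 0.25·1.5 = -1.9812
R = v/ω = -1.25/0.25 = -5.0000
x' = 0.5 + -5.0000·(sin -1.9812 − sin -2.3562) = 1.5493
y' = 0.5 − -5.0000·(cos -1.9812 − cos -2.3562) = 2.0407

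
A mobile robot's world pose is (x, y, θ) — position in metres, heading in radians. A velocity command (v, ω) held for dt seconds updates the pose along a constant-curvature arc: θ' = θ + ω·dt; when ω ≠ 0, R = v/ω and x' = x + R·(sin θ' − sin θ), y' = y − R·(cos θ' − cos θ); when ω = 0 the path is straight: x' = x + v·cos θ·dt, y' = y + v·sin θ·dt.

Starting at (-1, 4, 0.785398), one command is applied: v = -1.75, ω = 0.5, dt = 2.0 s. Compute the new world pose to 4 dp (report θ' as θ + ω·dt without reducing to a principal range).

(-1.9448, 0.7798, 1.7854)

θ' = 0.7854 + 0.5·2.0 = 1.7854
R = v/ω = -1.75/0.5 = -3.5000
x' = -1 + -3.5000·(sin 1.7854 − sin 0.7854) = -1.9448
y' = 4 − -3.5000·(cos 1.7854 − cos 0.7854) = 0.7798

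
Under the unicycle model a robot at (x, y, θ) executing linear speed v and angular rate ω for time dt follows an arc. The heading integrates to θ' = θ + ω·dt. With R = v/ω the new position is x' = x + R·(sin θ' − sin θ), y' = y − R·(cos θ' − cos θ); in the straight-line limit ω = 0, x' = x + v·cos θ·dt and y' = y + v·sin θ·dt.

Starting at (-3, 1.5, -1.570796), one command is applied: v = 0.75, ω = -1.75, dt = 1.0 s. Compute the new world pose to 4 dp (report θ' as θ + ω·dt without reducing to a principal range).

(-3.5050, 1.0783, -3.3208)

θ' = -1.5708 + -1.75·1.0 = -3.3208
R = v/ω = 0.75/-1.75 = -0.4286
x' = -3 + -0.4286·(sin -3.3208 − sin -1.5708) = -3.5050
y' = 1.5 − -0.4286·(cos -3.3208 − cos -1.5708) = 1.0783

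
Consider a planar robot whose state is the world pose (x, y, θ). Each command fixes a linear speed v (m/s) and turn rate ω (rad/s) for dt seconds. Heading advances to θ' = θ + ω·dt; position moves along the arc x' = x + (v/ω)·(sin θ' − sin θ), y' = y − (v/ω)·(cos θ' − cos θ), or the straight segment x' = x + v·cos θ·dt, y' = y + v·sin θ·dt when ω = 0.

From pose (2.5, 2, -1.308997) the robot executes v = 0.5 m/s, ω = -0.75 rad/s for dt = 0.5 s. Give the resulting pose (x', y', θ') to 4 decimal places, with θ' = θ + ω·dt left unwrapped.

θ' = -1.3090 + -0.75·0.5 = -1.6840
R = v/ω = 0.5/-0.75 = -0.6667
x' = 2.5 + -0.6667·(sin -1.6840 − sin -1.3090) = 2.5184
y' = 2 − -0.6667·(cos -1.6840 − cos -1.3090) = 1.7521

(2.5184, 1.7521, -1.6840)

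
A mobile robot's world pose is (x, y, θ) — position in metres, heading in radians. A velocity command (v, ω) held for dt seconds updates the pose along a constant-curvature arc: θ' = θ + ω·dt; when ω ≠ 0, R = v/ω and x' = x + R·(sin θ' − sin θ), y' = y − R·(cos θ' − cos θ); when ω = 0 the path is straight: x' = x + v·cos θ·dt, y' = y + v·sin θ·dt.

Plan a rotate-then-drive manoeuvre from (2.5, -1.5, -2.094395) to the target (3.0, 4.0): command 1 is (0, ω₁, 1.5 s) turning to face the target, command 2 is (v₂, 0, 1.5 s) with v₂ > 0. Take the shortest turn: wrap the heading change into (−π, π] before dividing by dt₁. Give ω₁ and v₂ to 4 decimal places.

heading to target = atan2(4−-1.5, 3−2.5) = 1.4801
Δθ = wrap(1.4801 − -2.0944) = -2.7087; ω₁ = Δθ/dt₁ = -1.8058
distance = √((3−2.5)² + (4−-1.5)²) = 5.5227; v₂ = distance/dt₂ = 3.6818

ω₁ = -1.8058, v₂ = 3.6818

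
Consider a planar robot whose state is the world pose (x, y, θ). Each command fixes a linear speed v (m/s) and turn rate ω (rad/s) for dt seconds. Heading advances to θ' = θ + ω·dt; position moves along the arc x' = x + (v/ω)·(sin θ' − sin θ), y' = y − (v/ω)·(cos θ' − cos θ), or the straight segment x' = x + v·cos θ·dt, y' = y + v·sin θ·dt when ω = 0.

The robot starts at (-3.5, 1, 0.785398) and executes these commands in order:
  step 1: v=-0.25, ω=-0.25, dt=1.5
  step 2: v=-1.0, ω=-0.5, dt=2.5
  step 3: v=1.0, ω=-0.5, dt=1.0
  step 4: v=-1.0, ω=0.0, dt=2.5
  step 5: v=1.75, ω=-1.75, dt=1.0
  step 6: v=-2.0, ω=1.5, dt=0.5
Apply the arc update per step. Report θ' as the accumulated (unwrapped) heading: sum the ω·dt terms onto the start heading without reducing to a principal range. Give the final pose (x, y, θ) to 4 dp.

(-6.2420, 2.0215, -2.3396)

step 1: θ'=0.4104 (R=1.0000) → pose (-3.8081, 0.7901, 0.4104)
step 2: θ'=-0.8396 (R=2.0000) → pose (-6.0948, 1.2886, -0.8396)
step 3: θ'=-1.3396 (R=-2.0000) → pose (-5.6368, 0.4113, -1.3396)
step 4: θ'=-1.3396 (straight) → pose (-6.2097, 2.8448, -1.3396)
step 5: θ'=-3.0896 (R=-1.0000) → pose (-7.1311, 1.6170, -3.0896)
step 6: θ'=-2.3396 (R=-1.3333) → pose (-6.2420, 2.0215, -2.3396)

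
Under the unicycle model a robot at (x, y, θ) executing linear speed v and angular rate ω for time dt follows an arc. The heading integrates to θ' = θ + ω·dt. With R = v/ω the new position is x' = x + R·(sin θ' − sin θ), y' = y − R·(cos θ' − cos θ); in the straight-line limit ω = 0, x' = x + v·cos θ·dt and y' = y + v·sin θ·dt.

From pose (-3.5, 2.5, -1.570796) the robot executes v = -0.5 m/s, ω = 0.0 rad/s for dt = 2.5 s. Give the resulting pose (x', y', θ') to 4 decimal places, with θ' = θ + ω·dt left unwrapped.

(-3.5000, 3.7500, -1.5708)

θ' = -1.5708 + 0.0·2.5 = -1.5708
ω = 0 → straight: x' = -3.5 + -0.5·cos(-1.5708)·2.5 = -3.5000
y' = 2.5 + -0.5·sin(-1.5708)·2.5 = 3.7500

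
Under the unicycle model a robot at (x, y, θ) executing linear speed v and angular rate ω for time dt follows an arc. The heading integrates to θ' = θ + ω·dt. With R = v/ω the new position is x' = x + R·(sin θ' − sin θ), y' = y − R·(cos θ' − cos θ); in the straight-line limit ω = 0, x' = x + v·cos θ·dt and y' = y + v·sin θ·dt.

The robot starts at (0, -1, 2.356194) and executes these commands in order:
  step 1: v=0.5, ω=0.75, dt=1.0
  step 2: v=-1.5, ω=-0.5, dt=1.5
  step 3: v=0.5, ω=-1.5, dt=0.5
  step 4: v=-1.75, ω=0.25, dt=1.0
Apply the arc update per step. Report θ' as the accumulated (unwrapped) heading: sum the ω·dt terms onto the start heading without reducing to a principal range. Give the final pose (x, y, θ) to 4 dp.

(1.7487, -3.1811, 1.8562)

step 1: θ'=3.1062 (R=0.6667) → pose (-0.4478, -0.8052, 3.1062)
step 2: θ'=2.3562 (R=3.0000) → pose (1.5673, -1.6820, 2.3562)
step 3: θ'=1.6062 (R=-0.3333) → pose (1.4699, -1.4581, 1.6062)
step 4: θ'=1.8562 (R=-7.0000) → pose (1.7487, -3.1811, 1.8562)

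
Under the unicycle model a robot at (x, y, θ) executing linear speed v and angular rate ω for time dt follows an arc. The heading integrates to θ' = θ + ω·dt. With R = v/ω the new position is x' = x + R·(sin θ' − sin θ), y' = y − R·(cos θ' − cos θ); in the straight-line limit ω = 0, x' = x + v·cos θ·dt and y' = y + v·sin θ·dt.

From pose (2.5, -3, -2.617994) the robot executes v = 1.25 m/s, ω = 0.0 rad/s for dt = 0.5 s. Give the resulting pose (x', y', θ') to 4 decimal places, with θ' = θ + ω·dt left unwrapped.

(1.9587, -3.3125, -2.6180)

θ' = -2.6180 + 0.0·0.5 = -2.6180
ω = 0 → straight: x' = 2.5 + 1.25·cos(-2.6180)·0.5 = 1.9587
y' = -3 + 1.25·sin(-2.6180)·0.5 = -3.3125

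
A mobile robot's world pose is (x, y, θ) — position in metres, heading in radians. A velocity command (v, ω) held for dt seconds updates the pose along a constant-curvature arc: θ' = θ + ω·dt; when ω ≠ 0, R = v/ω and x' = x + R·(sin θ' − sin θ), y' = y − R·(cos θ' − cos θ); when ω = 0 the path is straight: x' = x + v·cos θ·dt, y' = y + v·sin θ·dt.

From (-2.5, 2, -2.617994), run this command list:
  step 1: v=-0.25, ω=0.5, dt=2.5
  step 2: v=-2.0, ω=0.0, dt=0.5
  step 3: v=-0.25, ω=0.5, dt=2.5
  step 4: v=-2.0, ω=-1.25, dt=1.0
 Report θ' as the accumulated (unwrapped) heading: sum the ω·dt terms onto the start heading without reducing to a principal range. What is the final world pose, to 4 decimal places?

step 1: θ'=-1.3680 (R=-0.5000) → pose (-2.2602, 2.5337, -1.3680)
step 2: θ'=-1.3680 (straight) → pose (-2.4617, 3.5132, -1.3680)
step 3: θ'=-0.1180 (R=-0.5000) → pose (-2.8926, 3.9090, -0.1180)
step 4: θ'=-1.3680 (R=1.6000) → pose (-4.2714, 5.1757, -1.3680)

(-4.2714, 5.1757, -1.3680)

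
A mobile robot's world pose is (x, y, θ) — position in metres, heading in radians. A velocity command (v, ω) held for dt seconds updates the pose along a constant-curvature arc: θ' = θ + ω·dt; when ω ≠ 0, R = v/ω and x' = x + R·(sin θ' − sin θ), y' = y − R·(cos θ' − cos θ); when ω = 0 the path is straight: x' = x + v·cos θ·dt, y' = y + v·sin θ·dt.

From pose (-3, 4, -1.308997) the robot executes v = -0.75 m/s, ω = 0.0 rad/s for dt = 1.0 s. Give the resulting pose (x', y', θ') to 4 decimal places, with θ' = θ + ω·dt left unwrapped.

(-3.1941, 4.7244, -1.3090)

θ' = -1.3090 + 0.0·1.0 = -1.3090
ω = 0 → straight: x' = -3 + -0.75·cos(-1.3090)·1.0 = -3.1941
y' = 4 + -0.75·sin(-1.3090)·1.0 = 4.7244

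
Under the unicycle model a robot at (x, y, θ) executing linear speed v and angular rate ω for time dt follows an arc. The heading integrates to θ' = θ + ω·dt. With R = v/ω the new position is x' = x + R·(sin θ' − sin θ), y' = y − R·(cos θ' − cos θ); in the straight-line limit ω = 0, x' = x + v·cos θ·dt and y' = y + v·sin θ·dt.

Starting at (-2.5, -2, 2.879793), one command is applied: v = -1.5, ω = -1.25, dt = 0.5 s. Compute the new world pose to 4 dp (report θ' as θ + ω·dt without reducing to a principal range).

θ' = 2.8798 + -1.25·0.5 = 2.2548
R = v/ω = -1.5/-1.25 = 1.2000
x' = -2.5 + 1.2000·(sin 2.2548 − sin 2.8798) = -1.8805
y' = -2 − 1.2000·(cos 2.2548 − cos 2.8798) = -2.4008

(-1.8805, -2.4008, 2.2548)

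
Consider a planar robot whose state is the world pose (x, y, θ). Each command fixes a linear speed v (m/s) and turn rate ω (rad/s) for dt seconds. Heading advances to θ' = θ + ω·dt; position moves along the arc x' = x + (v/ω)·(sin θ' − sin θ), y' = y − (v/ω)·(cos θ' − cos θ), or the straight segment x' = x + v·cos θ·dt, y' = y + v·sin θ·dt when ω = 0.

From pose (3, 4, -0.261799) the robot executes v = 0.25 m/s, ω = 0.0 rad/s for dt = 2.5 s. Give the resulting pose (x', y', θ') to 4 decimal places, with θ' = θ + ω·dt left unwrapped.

θ' = -0.2618 + 0.0·2.5 = -0.2618
ω = 0 → straight: x' = 3 + 0.25·cos(-0.2618)·2.5 = 3.6037
y' = 4 + 0.25·sin(-0.2618)·2.5 = 3.8382

(3.6037, 3.8382, -0.2618)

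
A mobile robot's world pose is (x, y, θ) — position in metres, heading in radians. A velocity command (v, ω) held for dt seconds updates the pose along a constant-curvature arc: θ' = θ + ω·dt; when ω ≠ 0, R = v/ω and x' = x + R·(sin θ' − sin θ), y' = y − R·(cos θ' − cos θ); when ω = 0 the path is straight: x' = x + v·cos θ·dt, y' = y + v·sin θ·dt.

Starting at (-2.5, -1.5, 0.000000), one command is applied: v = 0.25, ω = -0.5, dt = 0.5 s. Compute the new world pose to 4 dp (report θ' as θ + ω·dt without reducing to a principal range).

(-2.3763, -1.5155, -0.2500)

θ' = 0.0000 + -0.5·0.5 = -0.2500
R = v/ω = 0.25/-0.5 = -0.5000
x' = -2.5 + -0.5000·(sin -0.2500 − sin 0.0000) = -2.3763
y' = -1.5 − -0.5000·(cos -0.2500 − cos 0.0000) = -1.5155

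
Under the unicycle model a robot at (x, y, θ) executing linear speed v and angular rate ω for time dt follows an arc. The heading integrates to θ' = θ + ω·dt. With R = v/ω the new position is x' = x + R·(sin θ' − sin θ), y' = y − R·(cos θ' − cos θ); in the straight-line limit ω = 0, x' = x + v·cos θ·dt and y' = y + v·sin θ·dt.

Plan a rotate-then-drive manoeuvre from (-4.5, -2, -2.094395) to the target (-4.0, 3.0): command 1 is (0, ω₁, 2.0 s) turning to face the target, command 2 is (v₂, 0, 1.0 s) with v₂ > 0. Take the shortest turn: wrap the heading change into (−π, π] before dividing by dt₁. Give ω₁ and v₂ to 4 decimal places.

ω₁ = -1.3588, v₂ = 5.0249

heading to target = atan2(3−-2, -4−-4.5) = 1.4711
Δθ = wrap(1.4711 − -2.0944) = -2.7177; ω₁ = Δθ/dt₁ = -1.3588
distance = √((-4−-4.5)² + (3−-2)²) = 5.0249; v₂ = distance/dt₂ = 5.0249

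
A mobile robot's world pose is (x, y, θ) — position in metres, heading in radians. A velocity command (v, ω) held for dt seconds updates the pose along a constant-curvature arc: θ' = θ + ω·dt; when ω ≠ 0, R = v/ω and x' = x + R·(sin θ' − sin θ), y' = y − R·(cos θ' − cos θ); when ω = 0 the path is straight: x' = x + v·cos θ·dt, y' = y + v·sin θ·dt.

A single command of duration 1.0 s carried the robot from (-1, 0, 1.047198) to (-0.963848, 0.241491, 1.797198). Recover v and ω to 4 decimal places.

v = 0.2500, ω = 0.7500

Δθ = 1.797198 − 1.047198 = 0.750000
ω = Δθ/dt = 0.750000/1.0 = 0.7500
R = −Δy/(cos θ' − cos θ) = 0.3333
v = R·ω = 0.3333·0.7500 = 0.2500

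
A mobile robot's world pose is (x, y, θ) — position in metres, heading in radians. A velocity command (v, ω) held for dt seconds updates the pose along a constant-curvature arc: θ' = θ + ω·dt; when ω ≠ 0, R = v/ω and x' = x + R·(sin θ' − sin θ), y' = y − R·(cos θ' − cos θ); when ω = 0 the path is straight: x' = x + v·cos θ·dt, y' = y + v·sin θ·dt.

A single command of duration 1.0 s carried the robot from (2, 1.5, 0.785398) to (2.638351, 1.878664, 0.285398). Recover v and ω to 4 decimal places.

Δθ = 0.285398 − 0.785398 = -0.500000
ω = Δθ/dt = -0.500000/1.0 = -0.5000
R = Δx/(sin θ' − sin θ) = -1.5000
v = R·ω = -1.5000·-0.5000 = 0.7500

v = 0.7500, ω = -0.5000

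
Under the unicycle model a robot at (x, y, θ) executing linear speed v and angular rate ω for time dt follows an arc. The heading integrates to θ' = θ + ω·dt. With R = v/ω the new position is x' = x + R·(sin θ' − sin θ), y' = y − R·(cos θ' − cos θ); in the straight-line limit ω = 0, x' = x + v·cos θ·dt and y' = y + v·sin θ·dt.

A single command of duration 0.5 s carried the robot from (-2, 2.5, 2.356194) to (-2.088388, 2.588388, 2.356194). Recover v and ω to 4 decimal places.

v = 0.2500, ω = 0.0000

Δθ = 2.356194 − 2.356194 = 0.000000
ω = Δθ/dt = 0.000000/0.5 = 0.0000
ω = 0 → v = (Δx·cos θ + Δy·sin θ)/dt = 0.2500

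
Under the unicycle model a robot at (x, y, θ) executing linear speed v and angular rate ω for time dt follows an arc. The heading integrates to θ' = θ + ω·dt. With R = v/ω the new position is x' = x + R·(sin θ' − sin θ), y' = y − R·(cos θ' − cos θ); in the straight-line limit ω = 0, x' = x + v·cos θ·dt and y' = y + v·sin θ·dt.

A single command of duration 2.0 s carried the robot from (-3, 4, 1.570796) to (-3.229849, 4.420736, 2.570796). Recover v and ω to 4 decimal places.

Δθ = 2.570796 − 1.570796 = 1.000000
ω = Δθ/dt = 1.000000/2.0 = 0.5000
R = −Δy/(cos θ' − cos θ) = 0.5000
v = R·ω = 0.5000·0.5000 = 0.2500

v = 0.2500, ω = 0.5000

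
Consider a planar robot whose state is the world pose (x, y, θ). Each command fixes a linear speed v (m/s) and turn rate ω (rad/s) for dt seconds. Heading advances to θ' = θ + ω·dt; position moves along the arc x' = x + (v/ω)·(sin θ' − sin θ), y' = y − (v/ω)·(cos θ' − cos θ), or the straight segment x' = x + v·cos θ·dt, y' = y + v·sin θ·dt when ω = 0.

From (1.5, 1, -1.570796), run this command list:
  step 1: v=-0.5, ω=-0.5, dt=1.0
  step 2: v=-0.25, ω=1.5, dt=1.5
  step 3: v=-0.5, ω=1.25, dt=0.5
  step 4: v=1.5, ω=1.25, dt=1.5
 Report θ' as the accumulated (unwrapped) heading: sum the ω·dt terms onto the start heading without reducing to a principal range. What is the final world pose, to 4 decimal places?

(0.9006, 3.5136, 2.6792)

step 1: θ'=-2.0708 (R=1.0000) → pose (1.6224, 1.4794, -2.0708)
step 2: θ'=0.1792 (R=-0.1667) → pose (1.4464, 1.7233, 0.1792)
step 3: θ'=0.8042 (R=-0.4000) → pose (1.2296, 1.6072, 0.8042)
step 4: θ'=2.6792 (R=1.2000) → pose (0.9006, 3.5136, 2.6792)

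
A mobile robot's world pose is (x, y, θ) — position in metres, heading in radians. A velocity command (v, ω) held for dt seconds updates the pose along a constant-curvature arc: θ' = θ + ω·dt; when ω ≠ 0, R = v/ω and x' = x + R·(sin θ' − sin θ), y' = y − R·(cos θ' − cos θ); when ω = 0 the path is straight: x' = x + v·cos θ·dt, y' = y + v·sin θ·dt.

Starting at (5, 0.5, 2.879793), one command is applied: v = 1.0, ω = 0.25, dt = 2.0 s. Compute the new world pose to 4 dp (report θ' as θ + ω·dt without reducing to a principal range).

θ' = 2.8798 + 0.25·2.0 = 3.3798
R = v/ω = 1.0/0.25 = 4.0000
x' = 5 + 4.0000·(sin 3.3798 − sin 2.8798) = 3.0209
y' = 0.5 − 4.0000·(cos 3.3798 − cos 2.8798) = 0.5234

(3.0209, 0.5234, 3.3798)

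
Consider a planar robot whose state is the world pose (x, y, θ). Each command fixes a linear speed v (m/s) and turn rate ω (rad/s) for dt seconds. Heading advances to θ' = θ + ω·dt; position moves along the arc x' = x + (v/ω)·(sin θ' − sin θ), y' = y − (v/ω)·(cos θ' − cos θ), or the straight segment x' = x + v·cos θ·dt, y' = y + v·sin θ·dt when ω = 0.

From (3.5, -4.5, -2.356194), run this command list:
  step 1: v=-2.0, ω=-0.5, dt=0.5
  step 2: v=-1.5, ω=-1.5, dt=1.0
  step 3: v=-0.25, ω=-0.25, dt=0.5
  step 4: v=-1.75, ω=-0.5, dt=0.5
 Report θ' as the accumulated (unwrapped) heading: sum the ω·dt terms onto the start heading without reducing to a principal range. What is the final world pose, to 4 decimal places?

step 1: θ'=-2.6062 (R=4.0000) → pose (4.2877, -3.8882, -2.6062)
step 2: θ'=-4.1062 (R=1.0000) → pose (5.6197, -4.1785, -4.1062)
step 3: θ'=-4.2312 (R=1.0000) → pose (5.6843, -4.2854, -4.2312)
step 4: θ'=-4.4812 (R=3.5000) → pose (5.9886, -5.1033, -4.4812)

(5.9886, -5.1033, -4.4812)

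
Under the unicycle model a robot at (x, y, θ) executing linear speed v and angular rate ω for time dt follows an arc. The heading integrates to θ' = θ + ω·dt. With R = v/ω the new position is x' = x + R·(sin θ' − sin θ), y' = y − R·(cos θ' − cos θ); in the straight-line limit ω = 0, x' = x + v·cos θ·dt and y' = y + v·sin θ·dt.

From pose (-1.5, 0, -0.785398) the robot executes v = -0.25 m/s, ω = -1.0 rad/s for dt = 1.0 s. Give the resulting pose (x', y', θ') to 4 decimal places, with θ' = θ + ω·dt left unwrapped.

θ' = -0.7854 + -1.0·1.0 = -1.7854
R = v/ω = -0.25/-1.0 = 0.2500
x' = -1.5 + 0.2500·(sin -1.7854 − sin -0.7854) = -1.5675
y' = 0 − 0.2500·(cos -1.7854 − cos -0.7854) = 0.2300

(-1.5675, 0.2300, -1.7854)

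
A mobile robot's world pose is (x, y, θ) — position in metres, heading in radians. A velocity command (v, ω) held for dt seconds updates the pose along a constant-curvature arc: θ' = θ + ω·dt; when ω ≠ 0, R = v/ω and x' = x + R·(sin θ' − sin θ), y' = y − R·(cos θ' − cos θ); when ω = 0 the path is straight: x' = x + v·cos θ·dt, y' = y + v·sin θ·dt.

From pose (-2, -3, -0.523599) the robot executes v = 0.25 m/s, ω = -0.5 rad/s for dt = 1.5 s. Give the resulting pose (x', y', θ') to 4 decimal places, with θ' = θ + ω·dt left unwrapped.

θ' = -0.5236 + -0.5·1.5 = -1.2736
R = v/ω = 0.25/-0.5 = -0.5000
x' = -2 + -0.5000·(sin -1.2736 − sin -0.5236) = -1.7719
y' = -3 − -0.5000·(cos -1.2736 − cos -0.5236) = -3.2866

(-1.7719, -3.2866, -1.2736)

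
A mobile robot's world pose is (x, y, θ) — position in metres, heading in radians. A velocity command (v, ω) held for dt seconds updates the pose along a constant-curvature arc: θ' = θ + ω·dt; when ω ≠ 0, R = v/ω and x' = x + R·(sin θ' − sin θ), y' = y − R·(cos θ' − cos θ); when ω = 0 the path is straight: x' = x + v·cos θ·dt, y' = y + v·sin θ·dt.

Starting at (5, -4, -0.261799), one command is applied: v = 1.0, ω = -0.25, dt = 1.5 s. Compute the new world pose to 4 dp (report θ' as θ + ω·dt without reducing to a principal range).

θ' = -0.2618 + -0.25·1.5 = -0.6368
R = v/ω = 1.0/-0.25 = -4.0000
x' = 5 + -4.0000·(sin -0.6368 − sin -0.2618) = 6.3432
y' = -4 − -4.0000·(cos -0.6368 − cos -0.2618) = -4.6477

(6.3432, -4.6477, -0.6368)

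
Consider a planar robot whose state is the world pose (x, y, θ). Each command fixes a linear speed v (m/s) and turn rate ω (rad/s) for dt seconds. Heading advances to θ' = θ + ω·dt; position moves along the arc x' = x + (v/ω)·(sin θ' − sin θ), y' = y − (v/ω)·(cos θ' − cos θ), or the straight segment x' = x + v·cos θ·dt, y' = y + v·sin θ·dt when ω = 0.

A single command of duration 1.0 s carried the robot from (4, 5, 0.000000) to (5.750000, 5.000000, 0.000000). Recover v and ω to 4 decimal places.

Δθ = 0.000000 − 0.000000 = 0.000000
ω = Δθ/dt = 0.000000/1.0 = 0.0000
ω = 0 → v = (Δx·cos θ + Δy·sin θ)/dt = 1.7500

v = 1.7500, ω = 0.0000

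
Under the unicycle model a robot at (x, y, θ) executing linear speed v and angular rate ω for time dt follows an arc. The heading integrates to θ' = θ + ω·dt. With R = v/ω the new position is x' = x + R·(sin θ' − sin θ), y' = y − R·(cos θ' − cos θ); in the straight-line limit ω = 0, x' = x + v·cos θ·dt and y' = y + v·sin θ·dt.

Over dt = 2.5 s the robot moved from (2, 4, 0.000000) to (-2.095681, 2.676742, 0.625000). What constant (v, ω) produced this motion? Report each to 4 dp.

Δθ = 0.625000 − 0.000000 = 0.625000
ω = Δθ/dt = 0.625000/2.5 = 0.2500
R = Δx/(sin θ' − sin θ) = -7.0000
v = R·ω = -7.0000·0.2500 = -1.7500

v = -1.7500, ω = 0.2500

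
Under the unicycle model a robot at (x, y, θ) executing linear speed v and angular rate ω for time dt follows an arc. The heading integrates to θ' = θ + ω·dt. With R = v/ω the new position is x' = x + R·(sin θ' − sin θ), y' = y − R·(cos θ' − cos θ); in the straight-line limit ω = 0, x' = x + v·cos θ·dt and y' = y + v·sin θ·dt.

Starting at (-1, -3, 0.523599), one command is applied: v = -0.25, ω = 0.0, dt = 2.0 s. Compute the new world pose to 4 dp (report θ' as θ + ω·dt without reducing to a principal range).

(-1.4330, -3.2500, 0.5236)

θ' = 0.5236 + 0.0·2.0 = 0.5236
ω = 0 → straight: x' = -1 + -0.25·cos(0.5236)·2.0 = -1.4330
y' = -3 + -0.25·sin(0.5236)·2.0 = -3.2500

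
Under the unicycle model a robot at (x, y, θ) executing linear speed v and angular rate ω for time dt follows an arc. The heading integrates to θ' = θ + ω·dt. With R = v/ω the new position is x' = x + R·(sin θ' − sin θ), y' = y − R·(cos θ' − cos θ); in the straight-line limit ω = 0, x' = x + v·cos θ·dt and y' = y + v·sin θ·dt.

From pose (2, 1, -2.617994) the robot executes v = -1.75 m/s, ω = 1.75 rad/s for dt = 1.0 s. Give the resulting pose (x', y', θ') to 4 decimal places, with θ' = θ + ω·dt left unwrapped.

θ' = -2.6180 + 1.75·1.0 = -0.8680
R = v/ω = -1.75/1.75 = -1.0000
x' = 2 + -1.0000·(sin -0.8680 − sin -2.6180) = 2.2630
y' = 1 − -1.0000·(cos -0.8680 − cos -2.6180) = 2.5124

(2.2630, 2.5124, -0.8680)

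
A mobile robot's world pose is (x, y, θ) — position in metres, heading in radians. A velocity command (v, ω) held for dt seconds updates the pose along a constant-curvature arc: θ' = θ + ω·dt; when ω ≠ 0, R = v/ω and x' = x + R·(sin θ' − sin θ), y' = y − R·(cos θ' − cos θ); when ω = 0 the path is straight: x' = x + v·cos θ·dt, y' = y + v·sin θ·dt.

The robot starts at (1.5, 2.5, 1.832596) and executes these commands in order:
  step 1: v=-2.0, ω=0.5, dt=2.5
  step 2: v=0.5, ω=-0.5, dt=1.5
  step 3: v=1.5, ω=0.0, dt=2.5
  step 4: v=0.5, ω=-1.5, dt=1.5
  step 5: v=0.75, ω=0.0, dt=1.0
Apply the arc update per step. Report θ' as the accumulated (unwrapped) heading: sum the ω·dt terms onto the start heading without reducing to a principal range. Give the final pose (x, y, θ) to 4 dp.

(2.8360, 3.1879, 0.0826)

step 1: θ'=3.0826 (R=-4.0000) → pose (5.1279, -0.4578, 3.0826)
step 2: θ'=2.3326 (R=-1.0000) → pose (4.4632, -0.1497, 2.3326)
step 3: θ'=2.3326 (straight) → pose (1.8749, 2.5638, 2.3326)
step 4: θ'=0.0826 (R=-0.3333) → pose (2.0886, 3.1260, 0.0826)
step 5: θ'=0.0826 (straight) → pose (2.8360, 3.1879, 0.0826)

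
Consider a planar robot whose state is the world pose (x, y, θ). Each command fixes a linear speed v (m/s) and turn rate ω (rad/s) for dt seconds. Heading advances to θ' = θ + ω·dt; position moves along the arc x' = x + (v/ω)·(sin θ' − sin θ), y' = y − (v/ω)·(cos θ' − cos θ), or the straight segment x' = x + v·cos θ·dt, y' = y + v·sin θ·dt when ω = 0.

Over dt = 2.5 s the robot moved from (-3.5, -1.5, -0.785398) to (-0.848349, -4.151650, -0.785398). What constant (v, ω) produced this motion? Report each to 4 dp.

v = 1.5000, ω = 0.0000

Δθ = -0.785398 − -0.785398 = 0.000000
ω = Δθ/dt = 0.000000/2.5 = 0.0000
ω = 0 → v = (Δx·cos θ + Δy·sin θ)/dt = 1.5000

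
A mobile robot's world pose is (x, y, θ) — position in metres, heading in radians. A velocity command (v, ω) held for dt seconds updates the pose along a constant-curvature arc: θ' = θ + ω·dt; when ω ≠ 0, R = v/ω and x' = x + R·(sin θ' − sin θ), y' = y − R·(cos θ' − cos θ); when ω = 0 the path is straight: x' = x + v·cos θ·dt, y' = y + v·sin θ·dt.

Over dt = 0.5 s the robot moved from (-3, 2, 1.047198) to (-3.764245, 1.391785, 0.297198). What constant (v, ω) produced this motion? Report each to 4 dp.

Δθ = 0.297198 − 1.047198 = -0.750000
ω = Δθ/dt = -0.750000/0.5 = -1.5000
R = Δx/(sin θ' − sin θ) = 1.3333
v = R·ω = 1.3333·-1.5000 = -2.0000

v = -2.0000, ω = -1.5000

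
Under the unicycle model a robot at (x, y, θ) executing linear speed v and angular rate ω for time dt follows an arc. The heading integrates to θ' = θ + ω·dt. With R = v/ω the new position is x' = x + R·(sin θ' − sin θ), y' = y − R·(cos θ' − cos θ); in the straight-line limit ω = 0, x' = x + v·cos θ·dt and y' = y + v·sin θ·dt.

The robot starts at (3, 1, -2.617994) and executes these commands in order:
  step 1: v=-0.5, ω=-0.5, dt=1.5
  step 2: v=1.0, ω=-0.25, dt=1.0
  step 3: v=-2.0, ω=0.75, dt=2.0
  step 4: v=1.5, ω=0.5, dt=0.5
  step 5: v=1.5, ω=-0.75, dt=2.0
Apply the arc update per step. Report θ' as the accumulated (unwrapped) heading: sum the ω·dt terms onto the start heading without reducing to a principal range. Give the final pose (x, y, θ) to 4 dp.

step 1: θ'=-3.3680 (R=1.0000) → pose (3.7245, 1.1085, -3.3680)
step 2: θ'=-3.6180 (R=-4.0000) → pose (2.7880, 1.4518, -3.6180)
step 3: θ'=-2.1180 (R=-2.6667) → pose (6.2882, 2.4341, -2.1180)
step 4: θ'=-1.8680 (R=3.0000) → pose (5.9817, 1.7517, -1.8680)
step 5: θ'=-3.3680 (R=-2.0000) → pose (3.6204, 0.3884, -3.3680)

(3.6204, 0.3884, -3.3680)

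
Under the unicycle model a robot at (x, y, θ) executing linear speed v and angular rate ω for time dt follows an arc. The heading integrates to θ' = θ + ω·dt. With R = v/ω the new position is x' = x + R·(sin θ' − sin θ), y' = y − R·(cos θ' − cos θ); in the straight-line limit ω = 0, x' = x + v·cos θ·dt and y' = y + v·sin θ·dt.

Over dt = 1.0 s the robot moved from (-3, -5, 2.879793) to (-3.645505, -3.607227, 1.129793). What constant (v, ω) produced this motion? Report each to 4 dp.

Δθ = 1.129793 − 2.879793 = -1.750000
ω = Δθ/dt = -1.750000/1.0 = -1.7500
R = −Δy/(cos θ' − cos θ) = -1.0000
v = R·ω = -1.0000·-1.7500 = 1.7500

v = 1.7500, ω = -1.7500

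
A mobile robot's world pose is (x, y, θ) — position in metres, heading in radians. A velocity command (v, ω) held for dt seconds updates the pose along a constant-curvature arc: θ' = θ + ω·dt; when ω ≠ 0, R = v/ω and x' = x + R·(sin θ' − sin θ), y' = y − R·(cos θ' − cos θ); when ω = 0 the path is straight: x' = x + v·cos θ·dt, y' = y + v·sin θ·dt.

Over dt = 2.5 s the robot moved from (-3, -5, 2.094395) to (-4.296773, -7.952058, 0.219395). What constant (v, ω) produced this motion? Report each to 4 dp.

Δθ = 0.219395 − 2.094395 = -1.875000
ω = Δθ/dt = -1.875000/2.5 = -0.7500
R = −Δy/(cos θ' − cos θ) = 2.0000
v = R·ω = 2.0000·-0.7500 = -1.5000

v = -1.5000, ω = -0.7500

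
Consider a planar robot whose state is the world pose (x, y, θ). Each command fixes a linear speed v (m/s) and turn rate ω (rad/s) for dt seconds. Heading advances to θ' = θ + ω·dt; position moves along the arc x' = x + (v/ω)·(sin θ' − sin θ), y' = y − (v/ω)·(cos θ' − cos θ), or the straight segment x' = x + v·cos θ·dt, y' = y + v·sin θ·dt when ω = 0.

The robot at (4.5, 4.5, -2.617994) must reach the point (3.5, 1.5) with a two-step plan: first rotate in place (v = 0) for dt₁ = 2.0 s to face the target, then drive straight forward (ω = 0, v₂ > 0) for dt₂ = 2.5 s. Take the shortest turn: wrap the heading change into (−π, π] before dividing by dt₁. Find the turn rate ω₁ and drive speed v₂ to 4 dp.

ω₁ = 0.3627, v₂ = 1.2649

heading to target = atan2(1.5−4.5, 3.5−4.5) = -1.8925
Δθ = wrap(-1.8925 − -2.6180) = 0.7254; ω₁ = Δθ/dt₁ = 0.3627
distance = √((3.5−4.5)² + (1.5−4.5)²) = 3.1623; v₂ = distance/dt₂ = 1.2649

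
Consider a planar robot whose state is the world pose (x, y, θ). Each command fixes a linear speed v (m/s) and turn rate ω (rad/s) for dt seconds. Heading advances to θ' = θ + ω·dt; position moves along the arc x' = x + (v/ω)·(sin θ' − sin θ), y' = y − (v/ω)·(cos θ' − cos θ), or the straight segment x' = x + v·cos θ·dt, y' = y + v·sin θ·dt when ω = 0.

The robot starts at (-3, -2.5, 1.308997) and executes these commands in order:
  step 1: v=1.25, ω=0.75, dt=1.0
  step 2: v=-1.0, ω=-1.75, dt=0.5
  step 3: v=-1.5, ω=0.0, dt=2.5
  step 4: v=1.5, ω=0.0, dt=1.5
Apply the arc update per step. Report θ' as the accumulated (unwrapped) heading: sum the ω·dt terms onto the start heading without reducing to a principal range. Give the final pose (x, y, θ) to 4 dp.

(-3.6792, -3.1597, 1.1840)

step 1: θ'=2.0590 (R=1.6667) → pose (-3.1379, -1.2869, 2.0590)
step 2: θ'=1.1840 (R=0.5714) → pose (-3.1134, -1.7705, 1.1840)
step 3: θ'=1.1840 (straight) → pose (-4.5280, -5.2434, 1.1840)
step 4: θ'=1.1840 (straight) → pose (-3.6792, -3.1597, 1.1840)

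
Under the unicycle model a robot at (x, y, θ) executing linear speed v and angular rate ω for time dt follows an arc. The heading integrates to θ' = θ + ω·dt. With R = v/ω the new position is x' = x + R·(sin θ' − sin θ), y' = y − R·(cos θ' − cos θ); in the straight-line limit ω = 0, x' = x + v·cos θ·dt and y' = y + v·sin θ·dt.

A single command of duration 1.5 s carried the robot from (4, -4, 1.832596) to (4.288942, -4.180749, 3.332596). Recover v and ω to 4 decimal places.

Δθ = 3.332596 − 1.832596 = 1.500000
ω = Δθ/dt = 1.500000/1.5 = 1.0000
R = Δx/(sin θ' − sin θ) = -0.2500
v = R·ω = -0.2500·1.0000 = -0.2500

v = -0.2500, ω = 1.0000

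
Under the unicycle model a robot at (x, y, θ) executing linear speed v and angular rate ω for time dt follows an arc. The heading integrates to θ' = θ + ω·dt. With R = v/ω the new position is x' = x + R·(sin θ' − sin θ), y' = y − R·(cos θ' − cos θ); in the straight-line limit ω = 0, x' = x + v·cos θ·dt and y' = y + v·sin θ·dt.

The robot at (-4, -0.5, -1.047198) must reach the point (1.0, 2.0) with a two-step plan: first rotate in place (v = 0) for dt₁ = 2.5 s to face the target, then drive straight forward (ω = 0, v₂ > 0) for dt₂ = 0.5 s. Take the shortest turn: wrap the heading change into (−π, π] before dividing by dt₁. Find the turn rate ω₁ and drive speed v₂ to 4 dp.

ω₁ = 0.6043, v₂ = 11.1803

heading to target = atan2(2−-0.5, 1−-4) = 0.4636
Δθ = wrap(0.4636 − -1.0472) = 1.5108; ω₁ = Δθ/dt₁ = 0.6043
distance = √((1−-4)² + (2−-0.5)²) = 5.5902; v₂ = distance/dt₂ = 11.1803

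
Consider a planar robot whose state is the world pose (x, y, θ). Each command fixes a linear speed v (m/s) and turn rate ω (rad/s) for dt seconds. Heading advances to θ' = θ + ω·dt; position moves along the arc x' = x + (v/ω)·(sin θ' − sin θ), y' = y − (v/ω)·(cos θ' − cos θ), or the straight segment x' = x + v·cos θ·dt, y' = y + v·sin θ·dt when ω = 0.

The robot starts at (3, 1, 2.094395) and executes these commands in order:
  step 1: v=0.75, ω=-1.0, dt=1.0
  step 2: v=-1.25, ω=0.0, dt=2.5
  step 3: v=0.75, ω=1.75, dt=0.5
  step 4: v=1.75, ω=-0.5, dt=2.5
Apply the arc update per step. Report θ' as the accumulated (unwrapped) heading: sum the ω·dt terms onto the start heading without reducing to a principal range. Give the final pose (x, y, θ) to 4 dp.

(2.4834, 3.2959, 0.7194)

step 1: θ'=1.0944 (R=-0.7500) → pose (2.9830, 1.7189, 1.0944)
step 2: θ'=1.0944 (straight) → pose (1.5500, -1.0581, 1.0944)
step 3: θ'=1.9694 (R=0.4286) → pose (1.5641, -0.6952, 1.9694)
step 4: θ'=0.7194 (R=-3.5000) → pose (2.4834, 3.2959, 0.7194)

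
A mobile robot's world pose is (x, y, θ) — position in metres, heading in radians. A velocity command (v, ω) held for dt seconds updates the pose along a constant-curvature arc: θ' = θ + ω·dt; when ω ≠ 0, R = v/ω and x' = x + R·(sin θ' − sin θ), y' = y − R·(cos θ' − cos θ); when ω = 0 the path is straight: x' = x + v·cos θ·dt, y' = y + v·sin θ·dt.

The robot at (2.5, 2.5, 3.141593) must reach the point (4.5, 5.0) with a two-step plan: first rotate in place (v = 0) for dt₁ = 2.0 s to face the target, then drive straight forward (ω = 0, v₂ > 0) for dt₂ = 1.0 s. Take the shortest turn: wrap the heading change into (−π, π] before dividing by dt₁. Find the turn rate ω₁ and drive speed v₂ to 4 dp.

ω₁ = -1.1228, v₂ = 3.2016

heading to target = atan2(5−2.5, 4.5−2.5) = 0.8961
Δθ = wrap(0.8961 − 3.1416) = -2.2455; ω₁ = Δθ/dt₁ = -1.1228
distance = √((4.5−2.5)² + (5−2.5)²) = 3.2016; v₂ = distance/dt₂ = 3.2016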